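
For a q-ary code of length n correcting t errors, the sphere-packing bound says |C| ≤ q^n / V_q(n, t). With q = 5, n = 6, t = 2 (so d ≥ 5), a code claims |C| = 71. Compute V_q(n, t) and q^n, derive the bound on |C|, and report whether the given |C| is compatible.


V_q(n, t) = 265, q^n = 15625, Hamming bound = 58, |C| = 71 > bound (violated).

Step 1: Compute V_q(n, t) = Σ_{j=0}^2 C(n, j) (q−1)^j.
  j = 0: C(6,0)·(4)^0 = 1·1 = 1.
  j = 1: C(6,1)·(4)^1 = 6·4 = 24.
  j = 2: C(6,2)·(4)^2 = 15·16 = 240.
  V_q(n, t) = 1 + 24 + 240 = 265.
Step 2: q^n = 5^6 = 15625.
Step 3: Hamming bound ⌊q^n / V_q(n,t)⌋ = ⌊15625/265⌋ = 58.
Step 4: Compare |C| = 71 to 58: violated.
The claimed |C| lies above the Hamming bound, so no 5-ary code of length 6 with d ≥ 5 can have 71 codewords.


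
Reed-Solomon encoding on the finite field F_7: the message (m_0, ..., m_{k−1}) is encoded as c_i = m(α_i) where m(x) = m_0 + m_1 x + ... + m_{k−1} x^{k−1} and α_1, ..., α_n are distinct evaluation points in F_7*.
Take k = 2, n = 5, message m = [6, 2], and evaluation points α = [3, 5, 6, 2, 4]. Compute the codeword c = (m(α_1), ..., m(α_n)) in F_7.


c = [5, 2, 4, 3, 0]

Message polynomial: m(x) = 6 + 2·x (mod 7).
For each evaluation point α_i, compute m(α_i) mod 7:
  α_1 = 3: Horner steps 2 → 5, so m(3) = 5.
  α_2 = 5: Horner steps 2 → 2, so m(5) = 2.
  α_3 = 6: Horner steps 2 → 4, so m(6) = 4.
  α_4 = 2: Horner steps 2 → 3, so m(2) = 3.
  α_5 = 4: Horner steps 2 → 0, so m(4) = 0.
Codeword c = [5, 2, 4, 3, 0] ∈ F_7^5.


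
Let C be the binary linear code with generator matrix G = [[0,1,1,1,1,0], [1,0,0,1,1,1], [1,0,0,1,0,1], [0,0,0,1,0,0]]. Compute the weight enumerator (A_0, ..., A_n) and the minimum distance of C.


Weight distribution: A_0 = 1, A_1 = 2, A_2 = 3, A_3 = 4, A_4 = 3, A_5 = 2, A_6 = 1. Minimum distance d = 1.

Enumerate all 2^4 = 16 messages m ∈ F_2^4.
For each, compute codeword c = mG in F_2^6, then tally its weight.
  m = 0000 → c = 000000, weight = 0.
  m = 1000 → c = 011110, weight = 4.
  m = 0100 → c = 100111, weight = 4.
  m = 1100 → c = 111001, weight = 4.
  m = 0010 → c = 100101, weight = 3.
  m = 1010 → c = 111011, weight = 5.
  m = 0110 → c = 000010, weight = 1.
  m = 1110 → c = 011100, weight = 3.
  m = 0001 → c = 000100, weight = 1.
  m = 1001 → c = 011010, weight = 3.
  m = 0101 → c = 100011, weight = 3.
  m = 1101 → c = 111101, weight = 5.
  m = 0011 → c = 100001, weight = 2.
  m = 1011 → c = 111111, weight = 6.
  m = 0111 → c = 000110, weight = 2.
  m = 1111 → c = 011000, weight = 2.
Tally weights:
  weight 0: 1 codewords.
  weight 1: 2 codewords.
  weight 2: 3 codewords.
  weight 3: 4 codewords.
  weight 4: 3 codewords.
  weight 5: 2 codewords.
  weight 6: 1 codewords.
Minimum distance d = smallest w > 0 with A_w > 0 = 1.
Sanity: Σ A_w = 16 = 2^4 = 16 ✓.


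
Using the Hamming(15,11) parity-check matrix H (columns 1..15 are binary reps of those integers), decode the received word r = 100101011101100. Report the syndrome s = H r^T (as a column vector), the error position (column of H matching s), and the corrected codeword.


s = (1, 0, 0, 1)^T, error position = 9, corrected codeword c = 100101010101100

Compute s = H r^T mod 2 one row at a time:
  s_1 = 1 + 1 + 1 + 0 + 1 + 1 + 0 + 0 = 5 ≡ 1 (mod 2).
  s_2 = 1 + 0 + 1 + 0 + 1 + 1 + 0 + 0 = 4 ≡ 0 (mod 2).
  s_3 = 0 + 0 + 1 + 0 + 1 + 0 + 0 + 0 = 2 ≡ 0 (mod 2).
  s_4 = 1 + 0 + 0 + 0 + 1 + 0 + 1 + 0 = 3 ≡ 1 (mod 2).
s = (1, 0, 0, 1)^T — this equals column 9 of H (binary 1001), so error is at position 9.
Correct: flip bit 9 of r = 100101011101100 to get c = 100101010101100.


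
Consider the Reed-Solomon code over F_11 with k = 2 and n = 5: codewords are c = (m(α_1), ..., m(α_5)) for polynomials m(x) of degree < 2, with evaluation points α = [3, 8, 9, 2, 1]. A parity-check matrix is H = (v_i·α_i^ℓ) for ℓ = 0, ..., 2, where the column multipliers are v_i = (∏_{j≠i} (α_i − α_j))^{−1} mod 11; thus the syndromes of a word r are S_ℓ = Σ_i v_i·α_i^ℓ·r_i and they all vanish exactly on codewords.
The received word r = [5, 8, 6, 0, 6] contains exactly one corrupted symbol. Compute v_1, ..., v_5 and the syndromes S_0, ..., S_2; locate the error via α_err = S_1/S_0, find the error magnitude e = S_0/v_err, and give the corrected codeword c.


S = (8, 6, 10), error at position 3, error magnitude e = 4, c = [5, 8, 2, 0, 6].

Step 1: column multipliers v_i = (∏_{j≠i}(α_i − α_j))^{−1} mod 11.
  i = 1 (α = 3): (3−8)(3−9)(3−2)(3−1) = (−5)·(−6)·1·2 = 60 ≡ 5, so v_1 = 5^{−1} = 9 (mod 11).
  i = 2 (α = 8): (8−3)(8−9)(8−2)(8−1) = 5·(−1)·6·7 = −210 ≡ 10, so v_2 = 10^{−1} = 10 (mod 11).
  i = 3 (α = 9): (9−3)(9−8)(9−2)(9−1) = 6·1·7·8 = 336 ≡ 6, so v_3 = 6^{−1} = 2 (mod 11).
  i = 4 (α = 2): (2−3)(2−8)(2−9)(2−1) = (−1)·(−6)·(−7)·1 = −42 ≡ 2, so v_4 = 2^{−1} = 6 (mod 11).
  i = 5 (α = 1): (1−3)(1−8)(1−9)(1−2) = (−2)·(−7)·(−8)·(−1) = 112 ≡ 2, so v_5 = 2^{−1} = 6 (mod 11).
  v = [9, 10, 2, 6, 6].
Step 2: syndromes of r = [5, 8, 6, 0, 6] (all sums mod 11).
  S_0 = Σ v_i r_i = 9·5 + 10·8 + 2·6 + 6·0 + 6·6 = 173 ≡ 8.
  S_1 = Σ v_i α_i r_i = 9·3·5 + 10·8·8 + 2·9·6 + 6·2·0 + 6·1·6 = 919 ≡ 6.
  α_i^2 mod 11 = [9, 9, 4, 4, 1].
  S_2 = Σ v_i α_i^2 r_i = 9·9·5 + 10·9·8 + 2·4·6 + 6·4·0 + 6·1·6 = 1209 ≡ 10.
  S = (8, 6, 10) ≠ 0, so r is not a codeword (an error is present).
Step 3: locate the error. For a single error e at position i, S_ℓ = v_i·e·α_i^ℓ, so α_err = S_1/S_0.
  S_0^{−1} = 8^{−1} = 7 (mod 11), so α_err = 6·7 = 42 ≡ 9 = α_3. Error position i = 3.
  Consistency check: S_2/S_1 = 10·2 = 20 ≡ 9 = α_err ✓ (single-error assumption holds).
Step 4: error magnitude e = S_0/v_3 = S_0·∏_{j≠3}(α_3 − α_j) = 8·6 = 48 ≡ 4 (mod 11).
Step 5: correct position 3: c_3 = r_3 − e = 6 − 4 ≡ 2 (mod 11). Hence c = [5, 8, 2, 0, 6].
  Check: interpolating c through the α_i gives m(x) = 1 + 5·x (degree < 2) with m(α_i) = c_i for every i, so c is indeed a codeword.


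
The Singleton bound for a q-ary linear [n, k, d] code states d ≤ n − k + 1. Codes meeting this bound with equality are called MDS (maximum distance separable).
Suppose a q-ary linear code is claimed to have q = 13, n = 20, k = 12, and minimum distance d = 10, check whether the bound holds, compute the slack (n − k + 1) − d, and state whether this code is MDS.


Singleton RHS = n − k + 1 = 9, slack = -1, bound violated (no such code; not MDS).

Singleton bound: d ≤ n − k + 1.
Here n = 20, k = 12, so n − k + 1 = 9.
Given d = 10, check d ≤ 9: NO.
Slack = (n − k + 1) − d = -1.
The slack is negative: d = 10 exceeds n − k + 1 = 9 by 1, so the Singleton bound is violated and no linear [20, 12, 10]_13 code can exist. In particular it is not MDS (MDS requires d = n − k + 1 exactly).
Description: the claimed parameters are [20, 12, 10]_13; such a code would be impossible (violates the Singleton bound).


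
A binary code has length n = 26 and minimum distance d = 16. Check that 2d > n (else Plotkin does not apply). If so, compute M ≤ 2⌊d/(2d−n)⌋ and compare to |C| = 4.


Plotkin bound M ≤ 4; given |C| = 4 ≤ bound (satisfied).

Check applicability: 2d = 32, n = 26.
2d − n = 6 > 0, so Plotkin applies.
Compute d/(2d−n) = 16/6 ≈ 2.6667.
⌊d/(2d−n)⌋ = 2.
Plotkin bound: M ≤ 2·2 = 4.
Given |C| = 4, check: satisfied.
This |C| is at the Plotkin bound.


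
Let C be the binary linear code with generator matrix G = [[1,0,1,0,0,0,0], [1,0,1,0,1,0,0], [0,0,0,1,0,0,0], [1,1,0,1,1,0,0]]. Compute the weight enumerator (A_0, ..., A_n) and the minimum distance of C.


Weight distribution: A_0 = 1, A_1 = 2, A_2 = 4, A_3 = 6, A_4 = 3. Minimum distance d = 1.

Enumerate all 2^4 = 16 messages m ∈ F_2^4.
For each, compute codeword c = mG in F_2^7, then tally its weight.
  m = 0000 → c = 0000000, weight = 0.
  m = 1000 → c = 1010000, weight = 2.
  m = 0100 → c = 1010100, weight = 3.
  m = 1100 → c = 0000100, weight = 1.
  m = 0010 → c = 0001000, weight = 1.
  m = 1010 → c = 1011000, weight = 3.
  m = 0110 → c = 1011100, weight = 4.
  m = 1110 → c = 0001100, weight = 2.
  m = 0001 → c = 1101100, weight = 4.
  m = 1001 → c = 0111100, weight = 4.
  m = 0101 → c = 0111000, weight = 3.
  m = 1101 → c = 1101000, weight = 3.
  m = 0011 → c = 1100100, weight = 3.
  m = 1011 → c = 0110100, weight = 3.
  m = 0111 → c = 0110000, weight = 2.
  m = 1111 → c = 1100000, weight = 2.
Tally weights:
  weight 0: 1 codewords.
  weight 1: 2 codewords.
  weight 2: 4 codewords.
  weight 3: 6 codewords.
  weight 4: 3 codewords.
Minimum distance d = smallest w > 0 with A_w > 0 = 1.
Sanity: Σ A_w = 16 = 2^4 = 16 ✓.


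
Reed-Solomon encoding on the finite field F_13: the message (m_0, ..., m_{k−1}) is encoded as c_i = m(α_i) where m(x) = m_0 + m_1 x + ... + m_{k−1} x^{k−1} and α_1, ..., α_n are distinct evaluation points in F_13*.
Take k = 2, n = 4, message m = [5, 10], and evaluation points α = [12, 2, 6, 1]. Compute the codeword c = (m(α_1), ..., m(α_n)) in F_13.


c = [8, 12, 0, 2]

Message polynomial: m(x) = 5 + 10·x (mod 13).
For each evaluation point α_i, compute m(α_i) mod 13:
  α_1 = 12: Horner steps 10 → 8, so m(12) = 8.
  α_2 = 2: Horner steps 10 → 12, so m(2) = 12.
  α_3 = 6: Horner steps 10 → 0, so m(6) = 0.
  α_4 = 1: Horner steps 10 → 2, so m(1) = 2.
Codeword c = [8, 12, 0, 2] ∈ F_13^4.


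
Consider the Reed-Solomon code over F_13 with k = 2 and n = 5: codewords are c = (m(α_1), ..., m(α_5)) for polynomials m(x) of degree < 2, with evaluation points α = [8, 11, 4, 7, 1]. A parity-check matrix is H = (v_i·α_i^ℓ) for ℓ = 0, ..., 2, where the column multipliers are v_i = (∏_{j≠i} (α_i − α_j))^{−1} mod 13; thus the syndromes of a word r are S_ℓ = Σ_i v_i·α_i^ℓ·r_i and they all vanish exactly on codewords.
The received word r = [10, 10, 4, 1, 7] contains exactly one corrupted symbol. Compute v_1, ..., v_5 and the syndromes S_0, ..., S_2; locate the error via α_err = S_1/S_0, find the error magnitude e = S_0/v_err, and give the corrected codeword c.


S = (7, 4, 6), error at position 1, error magnitude e = 10, c = [0, 10, 4, 1, 7].

Step 1: column multipliers v_i = (∏_{j≠i}(α_i − α_j))^{−1} mod 13.
  i = 1 (α = 8): (8−11)(8−4)(8−7)(8−1) = (−3)·4·1·7 = −84 ≡ 7, so v_1 = 7^{−1} = 2 (mod 13).
  i = 2 (α = 11): (11−8)(11−4)(11−7)(11−1) = 3·7·4·10 = 840 ≡ 8, so v_2 = 8^{−1} = 5 (mod 13).
  i = 3 (α = 4): (4−8)(4−11)(4−7)(4−1) = (−4)·(−7)·(−3)·3 = −252 ≡ 8, so v_3 = 8^{−1} = 5 (mod 13).
  i = 4 (α = 7): (7−8)(7−11)(7−4)(7−1) = (−1)·(−4)·3·6 = 72 ≡ 7, so v_4 = 7^{−1} = 2 (mod 13).
  i = 5 (α = 1): (1−8)(1−11)(1−4)(1−7) = (−7)·(−10)·(−3)·(−6) = 1260 ≡ 12, so v_5 = 12^{−1} = 12 (mod 13).
  v = [2, 5, 5, 2, 12].
Step 2: syndromes of r = [10, 10, 4, 1, 7] (all sums mod 13).
  S_0 = Σ v_i r_i = 2·10 + 5·10 + 5·4 + 2·1 + 12·7 = 176 ≡ 7.
  S_1 = Σ v_i α_i r_i = 2·8·10 + 5·11·10 + 5·4·4 + 2·7·1 + 12·1·7 = 888 ≡ 4.
  α_i^2 mod 13 = [12, 4, 3, 10, 1].
  S_2 = Σ v_i α_i^2 r_i = 2·12·10 + 5·4·10 + 5·3·4 + 2·10·1 + 12·1·7 = 604 ≡ 6.
  S = (7, 4, 6) ≠ 0, so r is not a codeword (an error is present).
Step 3: locate the error. For a single error e at position i, S_ℓ = v_i·e·α_i^ℓ, so α_err = S_1/S_0.
  S_0^{−1} = 7^{−1} = 2 (mod 13), so α_err = 4·2 = 8 ≡ 8 = α_1. Error position i = 1.
  Consistency check: S_2/S_1 = 6·10 = 60 ≡ 8 = α_err ✓ (single-error assumption holds).
Step 4: error magnitude e = S_0/v_1 = S_0·∏_{j≠1}(α_1 − α_j) = 7·7 = 49 ≡ 10 (mod 13).
Step 5: correct position 1: c_1 = r_1 − e = 10 − 10 ≡ 0 (mod 13). Hence c = [0, 10, 4, 1, 7].
  Check: interpolating c through the α_i gives m(x) = 8 + 12·x (degree < 2) with m(α_i) = c_i for every i, so c is indeed a codeword.


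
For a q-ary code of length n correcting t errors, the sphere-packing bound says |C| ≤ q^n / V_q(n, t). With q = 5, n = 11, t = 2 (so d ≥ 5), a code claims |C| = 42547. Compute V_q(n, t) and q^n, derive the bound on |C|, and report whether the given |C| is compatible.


V_q(n, t) = 925, q^n = 48828125, Hamming bound = 52787, |C| = 42547 ≤ bound (satisfied).

Step 1: Compute V_q(n, t) = Σ_{j=0}^2 C(n, j) (q−1)^j.
  j = 0: C(11,0)·(4)^0 = 1·1 = 1.
  j = 1: C(11,1)·(4)^1 = 11·4 = 44.
  j = 2: C(11,2)·(4)^2 = 55·16 = 880.
  V_q(n, t) = 1 + 44 + 880 = 925.
Step 2: q^n = 5^11 = 48828125.
Step 3: Hamming bound ⌊q^n / V_q(n,t)⌋ = ⌊48828125/925⌋ = 52787.
Step 4: Compare |C| = 42547 to 52787: satisfied.
The claimed |C| lies below the Hamming bound.


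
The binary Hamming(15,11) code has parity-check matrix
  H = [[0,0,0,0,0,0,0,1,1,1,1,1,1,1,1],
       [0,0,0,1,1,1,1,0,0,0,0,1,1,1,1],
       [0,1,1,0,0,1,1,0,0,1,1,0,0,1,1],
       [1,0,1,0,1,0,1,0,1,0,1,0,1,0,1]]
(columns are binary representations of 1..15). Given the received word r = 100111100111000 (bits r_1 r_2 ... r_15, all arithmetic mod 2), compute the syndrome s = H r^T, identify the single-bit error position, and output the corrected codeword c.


s = (1, 1, 0, 0)^T, error position = 12, corrected codeword c = 100111100110000

Compute s = H r^T mod 2 one row at a time:
  s_1 = 0 + 0 + 1 + 1 + 1 + 0 + 0 + 0 = 3 ≡ 1 (mod 2).
  s_2 = 1 + 1 + 1 + 1 + 1 + 0 + 0 + 0 = 5 ≡ 1 (mod 2).
  s_3 = 0 + 0 + 1 + 1 + 1 + 1 + 0 + 0 = 4 ≡ 0 (mod 2).
  s_4 = 1 + 0 + 1 + 1 + 0 + 1 + 0 + 0 = 4 ≡ 0 (mod 2).
s = (1, 1, 0, 0)^T — this equals column 12 of H (binary 1100), so error is at position 12.
Correct: flip bit 12 of r = 100111100111000 to get c = 100111100110000.


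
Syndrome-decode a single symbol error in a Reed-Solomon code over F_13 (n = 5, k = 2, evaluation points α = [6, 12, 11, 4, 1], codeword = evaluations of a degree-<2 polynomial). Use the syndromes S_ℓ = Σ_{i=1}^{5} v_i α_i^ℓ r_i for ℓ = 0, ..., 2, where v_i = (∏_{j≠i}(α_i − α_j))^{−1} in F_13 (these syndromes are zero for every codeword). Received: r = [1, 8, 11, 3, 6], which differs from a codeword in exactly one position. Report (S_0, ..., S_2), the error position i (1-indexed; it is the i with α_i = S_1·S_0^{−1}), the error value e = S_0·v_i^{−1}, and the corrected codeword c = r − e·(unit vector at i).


S = (2, 9, 8), error at position 3, error magnitude e = 2, c = [1, 8, 9, 3, 6].

Step 1: column multipliers v_i = (∏_{j≠i}(α_i − α_j))^{−1} mod 13.
  i = 1 (α = 6): (6−12)(6−11)(6−4)(6−1) = (−6)·(−5)·2·5 = 300 ≡ 1, so v_1 = 1^{−1} = 1 (mod 13).
  i = 2 (α = 12): (12−6)(12−11)(12−4)(12−1) = 6·1·8·11 = 528 ≡ 8, so v_2 = 8^{−1} = 5 (mod 13).
  i = 3 (α = 11): (11−6)(11−12)(11−4)(11−1) = 5·(−1)·7·10 = −350 ≡ 1, so v_3 = 1^{−1} = 1 (mod 13).
  i = 4 (α = 4): (4−6)(4−12)(4−11)(4−1) = (−2)·(−8)·(−7)·3 = −336 ≡ 2, so v_4 = 2^{−1} = 7 (mod 13).
  i = 5 (α = 1): (1−6)(1−12)(1−11)(1−4) = (−5)·(−11)·(−10)·(−3) = 1650 ≡ 12, so v_5 = 12^{−1} = 12 (mod 13).
  v = [1, 5, 1, 7, 12].
Step 2: syndromes of r = [1, 8, 11, 3, 6] (all sums mod 13).
  S_0 = Σ v_i r_i = 1·1 + 5·8 + 1·11 + 7·3 + 12·6 = 145 ≡ 2.
  S_1 = Σ v_i α_i r_i = 1·6·1 + 5·12·8 + 1·11·11 + 7·4·3 + 12·1·6 = 763 ≡ 9.
  α_i^2 mod 13 = [10, 1, 4, 3, 1].
  S_2 = Σ v_i α_i^2 r_i = 1·10·1 + 5·1·8 + 1·4·11 + 7·3·3 + 12·1·6 = 229 ≡ 8.
  S = (2, 9, 8) ≠ 0, so r is not a codeword (an error is present).
Step 3: locate the error. For a single error e at position i, S_ℓ = v_i·e·α_i^ℓ, so α_err = S_1/S_0.
  S_0^{−1} = 2^{−1} = 7 (mod 13), so α_err = 9·7 = 63 ≡ 11 = α_3. Error position i = 3.
  Consistency check: S_2/S_1 = 8·3 = 24 ≡ 11 = α_err ✓ (single-error assumption holds).
Step 4: error magnitude e = S_0/v_3 = S_0·∏_{j≠3}(α_3 − α_j) = 2·1 = 2 ≡ 2 (mod 13).
Step 5: correct position 3: c_3 = r_3 − e = 11 − 2 ≡ 9 (mod 13). Hence c = [1, 8, 9, 3, 6].
  Check: interpolating c through the α_i gives m(x) = 7 + 12·x (degree < 2) with m(α_i) = c_i for every i, so c is indeed a codeword.


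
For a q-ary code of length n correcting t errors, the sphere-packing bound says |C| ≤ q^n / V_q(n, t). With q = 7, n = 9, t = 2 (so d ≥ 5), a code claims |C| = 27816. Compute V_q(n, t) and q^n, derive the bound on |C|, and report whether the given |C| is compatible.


V_q(n, t) = 1351, q^n = 40353607, Hamming bound = 29869, |C| = 27816 ≤ bound (satisfied).

Step 1: Compute V_q(n, t) = Σ_{j=0}^2 C(n, j) (q−1)^j.
  j = 0: C(9,0)·(6)^0 = 1·1 = 1.
  j = 1: C(9,1)·(6)^1 = 9·6 = 54.
  j = 2: C(9,2)·(6)^2 = 36·36 = 1296.
  V_q(n, t) = 1 + 54 + 1296 = 1351.
Step 2: q^n = 7^9 = 40353607.
Step 3: Hamming bound ⌊q^n / V_q(n,t)⌋ = ⌊40353607/1351⌋ = 29869.
Step 4: Compare |C| = 27816 to 29869: satisfied.
The claimed |C| lies below the Hamming bound.


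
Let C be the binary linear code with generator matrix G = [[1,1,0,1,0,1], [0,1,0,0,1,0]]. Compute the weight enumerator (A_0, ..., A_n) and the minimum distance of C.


Weight distribution: A_0 = 1, A_2 = 1, A_4 = 2. Minimum distance d = 2.

Enumerate all 2^2 = 4 messages m ∈ F_2^2.
For each, compute codeword c = mG in F_2^6, then tally its weight.
  m = 00 → c = 000000, weight = 0.
  m = 10 → c = 110101, weight = 4.
  m = 01 → c = 010010, weight = 2.
  m = 11 → c = 100111, weight = 4.
Tally weights:
  weight 0: 1 codewords.
  weight 2: 1 codewords.
  weight 4: 2 codewords.
Minimum distance d = smallest w > 0 with A_w > 0 = 2.
Sanity: Σ A_w = 4 = 2^2 = 4 ✓.


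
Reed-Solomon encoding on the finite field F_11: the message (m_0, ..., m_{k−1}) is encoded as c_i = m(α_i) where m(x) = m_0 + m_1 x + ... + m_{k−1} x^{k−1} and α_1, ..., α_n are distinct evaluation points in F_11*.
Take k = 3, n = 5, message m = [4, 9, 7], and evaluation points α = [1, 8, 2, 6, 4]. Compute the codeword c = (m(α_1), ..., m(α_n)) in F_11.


c = [9, 7, 6, 2, 9]

Message polynomial: m(x) = 4 + 9·x + 7·x^2 (mod 11).
For each evaluation point α_i, compute m(α_i) mod 11:
  α_1 = 1: Horner steps 7 → 5 → 9, so m(1) = 9.
  α_2 = 8: Horner steps 7 → 10 → 7, so m(8) = 7.
  α_3 = 2: Horner steps 7 → 1 → 6, so m(2) = 6.
  α_4 = 6: Horner steps 7 → 7 → 2, so m(6) = 2.
  α_5 = 4: Horner steps 7 → 4 → 9, so m(4) = 9.
Codeword c = [9, 7, 6, 2, 9] ∈ F_11^5.


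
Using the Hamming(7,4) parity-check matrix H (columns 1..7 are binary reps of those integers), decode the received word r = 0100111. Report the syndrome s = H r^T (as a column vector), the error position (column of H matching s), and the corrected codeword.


s = (1, 1, 0)^T, error position = 6, corrected codeword c = 0100101

Compute s = H r^T mod 2 one row at a time:
  s_1 = 0 + 1 + 1 + 1 = 3 ≡ 1 (mod 2).
  s_2 = 1 + 0 + 1 + 1 = 3 ≡ 1 (mod 2).
  s_3 = 0 + 0 + 1 + 1 = 2 ≡ 0 (mod 2).
s = (1, 1, 0)^T — this equals column 6 of H (binary 110), so error is at position 6.
Correct: flip bit 6 of r = 0100111 to get c = 0100101.


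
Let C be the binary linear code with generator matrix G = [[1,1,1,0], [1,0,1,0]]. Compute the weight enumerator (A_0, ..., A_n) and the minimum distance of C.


Weight distribution: A_0 = 1, A_1 = 1, A_2 = 1, A_3 = 1. Minimum distance d = 1.

Enumerate all 2^2 = 4 messages m ∈ F_2^2.
For each, compute codeword c = mG in F_2^4, then tally its weight.
  m = 00 → c = 0000, weight = 0.
  m = 10 → c = 1110, weight = 3.
  m = 01 → c = 1010, weight = 2.
  m = 11 → c = 0100, weight = 1.
Tally weights:
  weight 0: 1 codewords.
  weight 1: 1 codewords.
  weight 2: 1 codewords.
  weight 3: 1 codewords.
Minimum distance d = smallest w > 0 with A_w > 0 = 1.
Sanity: Σ A_w = 4 = 2^2 = 4 ✓.


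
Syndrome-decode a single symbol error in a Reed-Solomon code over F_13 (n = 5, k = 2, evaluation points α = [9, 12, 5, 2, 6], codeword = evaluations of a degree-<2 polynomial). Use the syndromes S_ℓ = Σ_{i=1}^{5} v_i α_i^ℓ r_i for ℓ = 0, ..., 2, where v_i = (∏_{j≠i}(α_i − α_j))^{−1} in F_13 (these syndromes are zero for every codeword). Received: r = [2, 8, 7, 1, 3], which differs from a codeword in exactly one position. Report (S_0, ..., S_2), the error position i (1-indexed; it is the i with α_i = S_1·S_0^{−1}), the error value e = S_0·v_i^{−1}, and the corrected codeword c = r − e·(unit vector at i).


S = (1, 6, 10), error at position 5, error magnitude e = 7, c = [2, 8, 7, 1, 9].

Step 1: column multipliers v_i = (∏_{j≠i}(α_i − α_j))^{−1} mod 13.
  i = 1 (α = 9): (9−12)(9−5)(9−2)(9−6) = (−3)·4·7·3 = −252 ≡ 8, so v_1 = 8^{−1} = 5 (mod 13).
  i = 2 (α = 12): (12−9)(12−5)(12−2)(12−6) = 3·7·10·6 = 1260 ≡ 12, so v_2 = 12^{−1} = 12 (mod 13).
  i = 3 (α = 5): (5−9)(5−12)(5−2)(5−6) = (−4)·(−7)·3·(−1) = −84 ≡ 7, so v_3 = 7^{−1} = 2 (mod 13).
  i = 4 (α = 2): (2−9)(2−12)(2−5)(2−6) = (−7)·(−10)·(−3)·(−4) = 840 ≡ 8, so v_4 = 8^{−1} = 5 (mod 13).
  i = 5 (α = 6): (6−9)(6−12)(6−5)(6−2) = (−3)·(−6)·1·4 = 72 ≡ 7, so v_5 = 7^{−1} = 2 (mod 13).
  v = [5, 12, 2, 5, 2].
Step 2: syndromes of r = [2, 8, 7, 1, 3] (all sums mod 13).
  S_0 = Σ v_i r_i = 5·2 + 12·8 + 2·7 + 5·1 + 2·3 = 131 ≡ 1.
  S_1 = Σ v_i α_i r_i = 5·9·2 + 12·12·8 + 2·5·7 + 5·2·1 + 2·6·3 = 1358 ≡ 6.
  α_i^2 mod 13 = [3, 1, 12, 4, 10].
  S_2 = Σ v_i α_i^2 r_i = 5·3·2 + 12·1·8 + 2·12·7 + 5·4·1 + 2·10·3 = 374 ≡ 10.
  S = (1, 6, 10) ≠ 0, so r is not a codeword (an error is present).
Step 3: locate the error. For a single error e at position i, S_ℓ = v_i·e·α_i^ℓ, so α_err = S_1/S_0.
  S_0^{−1} = 1^{−1} = 1 (mod 13), so α_err = 6·1 = 6 ≡ 6 = α_5. Error position i = 5.
  Consistency check: S_2/S_1 = 10·11 = 110 ≡ 6 = α_err ✓ (single-error assumption holds).
Step 4: error magnitude e = S_0/v_5 = S_0·∏_{j≠5}(α_5 − α_j) = 1·7 = 7 ≡ 7 (mod 13).
Step 5: correct position 5: c_5 = r_5 − e = 3 − 7 ≡ 9 (mod 13). Hence c = [2, 8, 7, 1, 9].
  Check: interpolating c through the α_i gives m(x) = 10 + 2·x (degree < 2) with m(α_i) = c_i for every i, so c is indeed a codeword.


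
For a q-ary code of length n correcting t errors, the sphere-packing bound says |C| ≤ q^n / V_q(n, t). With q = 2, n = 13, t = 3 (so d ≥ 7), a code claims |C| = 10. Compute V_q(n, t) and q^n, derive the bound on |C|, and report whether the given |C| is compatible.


V_q(n, t) = 378, q^n = 8192, Hamming bound = 21, |C| = 10 ≤ bound (satisfied).

Step 1: Compute V_q(n, t) = Σ_{j=0}^3 C(n, j) (q−1)^j.
  j = 0: C(13,0)·(1)^0 = 1·1 = 1.
  j = 1: C(13,1)·(1)^1 = 13·1 = 13.
  j = 2: C(13,2)·(1)^2 = 78·1 = 78.
  j = 3: C(13,3)·(1)^3 = 286·1 = 286.
  V_q(n, t) = 1 + 13 + 78 + 286 = 378.
Step 2: q^n = 2^13 = 8192.
Step 3: Hamming bound ⌊q^n / V_q(n,t)⌋ = ⌊8192/378⌋ = 21.
Step 4: Compare |C| = 10 to 21: satisfied.
The claimed |C| lies below the Hamming bound.


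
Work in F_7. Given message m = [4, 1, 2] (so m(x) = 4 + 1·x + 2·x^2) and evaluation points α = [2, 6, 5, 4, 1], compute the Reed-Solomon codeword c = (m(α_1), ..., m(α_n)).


c = [0, 5, 3, 5, 0]

Message polynomial: m(x) = 4 + 1·x + 2·x^2 (mod 7).
For each evaluation point α_i, compute m(α_i) mod 7:
  α_1 = 2: Horner steps 2 → 5 → 0, so m(2) = 0.
  α_2 = 6: Horner steps 2 → 6 → 5, so m(6) = 5.
  α_3 = 5: Horner steps 2 → 4 → 3, so m(5) = 3.
  α_4 = 4: Horner steps 2 → 2 → 5, so m(4) = 5.
  α_5 = 1: Horner steps 2 → 3 → 0, so m(1) = 0.
Codeword c = [0, 5, 3, 5, 0] ∈ F_7^5.


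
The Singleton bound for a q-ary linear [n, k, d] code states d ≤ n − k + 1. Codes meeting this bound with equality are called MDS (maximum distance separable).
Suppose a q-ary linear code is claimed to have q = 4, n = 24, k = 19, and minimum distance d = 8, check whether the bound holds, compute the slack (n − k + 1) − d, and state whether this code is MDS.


Singleton RHS = n − k + 1 = 6, slack = -2, bound violated (no such code; not MDS).

Singleton bound: d ≤ n − k + 1.
Here n = 24, k = 19, so n − k + 1 = 6.
Given d = 8, check d ≤ 6: NO.
Slack = (n − k + 1) − d = -2.
The slack is negative: d = 8 exceeds n − k + 1 = 6 by 2, so the Singleton bound is violated and no linear [24, 19, 8]_4 code can exist. In particular it is not MDS (MDS requires d = n − k + 1 exactly).
Description: the claimed parameters are [24, 19, 8]_4; such a code would be impossible (violates the Singleton bound).


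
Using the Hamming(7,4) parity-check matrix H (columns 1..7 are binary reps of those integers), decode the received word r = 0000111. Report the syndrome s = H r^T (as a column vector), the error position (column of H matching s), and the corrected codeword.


s = (1, 0, 0)^T, error position = 4, corrected codeword c = 0001111

Compute s = H r^T mod 2 one row at a time:
  s_1 = 0 + 1 + 1 + 1 = 3 ≡ 1 (mod 2).
  s_2 = 0 + 0 + 1 + 1 = 2 ≡ 0 (mod 2).
  s_3 = 0 + 0 + 1 + 1 = 2 ≡ 0 (mod 2).
s = (1, 0, 0)^T — this equals column 4 of H (binary 100), so error is at position 4.
Correct: flip bit 4 of r = 0000111 to get c = 0001111.


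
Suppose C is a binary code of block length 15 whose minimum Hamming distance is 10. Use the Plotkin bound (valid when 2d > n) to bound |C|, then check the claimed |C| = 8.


Plotkin bound M ≤ 4; given |C| = 8 > bound (violated).

Check applicability: 2d = 20, n = 15.
2d − n = 5 > 0, so Plotkin applies.
Compute d/(2d−n) = 10/5 ≈ 2.0000.
⌊d/(2d−n)⌋ = 2.
Plotkin bound: M ≤ 2·2 = 4.
Given |C| = 8, check: VIOLATED.
This |C| is above the Plotkin bound, so no binary code with n = 15, d = 10 and 8 codewords exists.


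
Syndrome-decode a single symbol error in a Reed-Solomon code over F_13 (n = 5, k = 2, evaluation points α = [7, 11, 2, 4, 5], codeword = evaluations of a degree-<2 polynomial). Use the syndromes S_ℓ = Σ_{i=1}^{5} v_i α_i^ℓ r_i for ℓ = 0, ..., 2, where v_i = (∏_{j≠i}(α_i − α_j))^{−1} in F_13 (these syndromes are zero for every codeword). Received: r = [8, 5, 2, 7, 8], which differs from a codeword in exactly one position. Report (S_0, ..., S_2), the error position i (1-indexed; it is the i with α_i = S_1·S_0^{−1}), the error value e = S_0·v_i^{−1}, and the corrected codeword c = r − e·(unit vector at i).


S = (7, 9, 6), error at position 5, error magnitude e = 5, c = [8, 5, 2, 7, 3].

Step 1: column multipliers v_i = (∏_{j≠i}(α_i − α_j))^{−1} mod 13.
  i = 1 (α = 7): (7−11)(7−2)(7−4)(7−5) = (−4)·5·3·2 = −120 ≡ 10, so v_1 = 10^{−1} = 4 (mod 13).
  i = 2 (α = 11): (11−7)(11−2)(11−4)(11−5) = 4·9·7·6 = 1512 ≡ 4, so v_2 = 4^{−1} = 10 (mod 13).
  i = 3 (α = 2): (2−7)(2−11)(2−4)(2−5) = (−5)·(−9)·(−2)·(−3) = 270 ≡ 10, so v_3 = 10^{−1} = 4 (mod 13).
  i = 4 (α = 4): (4−7)(4−11)(4−2)(4−5) = (−3)·(−7)·2·(−1) = −42 ≡ 10, so v_4 = 10^{−1} = 4 (mod 13).
  i = 5 (α = 5): (5−7)(5−11)(5−2)(5−4) = (−2)·(−6)·3·1 = 36 ≡ 10, so v_5 = 10^{−1} = 4 (mod 13).
  v = [4, 10, 4, 4, 4].
Step 2: syndromes of r = [8, 5, 2, 7, 8] (all sums mod 13).
  S_0 = Σ v_i r_i = 4·8 + 10·5 + 4·2 + 4·7 + 4·8 = 150 ≡ 7.
  S_1 = Σ v_i α_i r_i = 4·7·8 + 10·11·5 + 4·2·2 + 4·4·7 + 4·5·8 = 1062 ≡ 9.
  α_i^2 mod 13 = [10, 4, 4, 3, 12].
  S_2 = Σ v_i α_i^2 r_i = 4·10·8 + 10·4·5 + 4·4·2 + 4·3·7 + 4·12·8 = 1020 ≡ 6.
  S = (7, 9, 6) ≠ 0, so r is not a codeword (an error is present).
Step 3: locate the error. For a single error e at position i, S_ℓ = v_i·e·α_i^ℓ, so α_err = S_1/S_0.
  S_0^{−1} = 7^{−1} = 2 (mod 13), so α_err = 9·2 = 18 ≡ 5 = α_5. Error position i = 5.
  Consistency check: S_2/S_1 = 6·3 = 18 ≡ 5 = α_err ✓ (single-error assumption holds).
Step 4: error magnitude e = S_0/v_5 = S_0·∏_{j≠5}(α_5 − α_j) = 7·10 = 70 ≡ 5 (mod 13).
Step 5: correct position 5: c_5 = r_5 − e = 8 − 5 ≡ 3 (mod 13). Hence c = [8, 5, 2, 7, 3].
  Check: interpolating c through the α_i gives m(x) = 10 + 9·x (degree < 2) with m(α_i) = c_i for every i, so c is indeed a codeword.


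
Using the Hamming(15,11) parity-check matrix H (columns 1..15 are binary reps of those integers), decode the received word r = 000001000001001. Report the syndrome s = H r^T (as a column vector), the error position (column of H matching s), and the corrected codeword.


s = (0, 1, 0, 1)^T, error position = 5, corrected codeword c = 000011000001001

Compute s = H r^T mod 2 one row at a time:
  s_1 = 0 + 0 + 0 + 0 + 1 + 0 + 0 + 1 = 2 ≡ 0 (mod 2).
  s_2 = 0 + 0 + 1 + 0 + 1 + 0 + 0 + 1 = 3 ≡ 1 (mod 2).
  s_3 = 0 + 0 + 1 + 0 + 0 + 0 + 0 + 1 = 2 ≡ 0 (mod 2).
  s_4 = 0 + 0 + 0 + 0 + 0 + 0 + 0 + 1 = 1 ≡ 1 (mod 2).
s = (0, 1, 0, 1)^T — this equals column 5 of H (binary 0101), so error is at position 5.
Correct: flip bit 5 of r = 000001000001001 to get c = 000011000001001.


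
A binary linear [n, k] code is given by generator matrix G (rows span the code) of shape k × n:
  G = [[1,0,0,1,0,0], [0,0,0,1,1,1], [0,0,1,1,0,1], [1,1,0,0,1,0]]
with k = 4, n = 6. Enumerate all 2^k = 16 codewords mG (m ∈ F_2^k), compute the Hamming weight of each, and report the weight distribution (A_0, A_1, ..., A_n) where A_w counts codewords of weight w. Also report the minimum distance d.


Weight distribution: A_0 = 1, A_2 = 3, A_3 = 8, A_4 = 3, A_6 = 1. Minimum distance d = 2.

Enumerate all 2^4 = 16 messages m ∈ F_2^4.
For each, compute codeword c = mG in F_2^6, then tally its weight.
  m = 0000 → c = 000000, weight = 0.
  m = 1000 → c = 100100, weight = 2.
  m = 0100 → c = 000111, weight = 3.
  m = 1100 → c = 100011, weight = 3.
  m = 0010 → c = 001101, weight = 3.
  m = 1010 → c = 101001, weight = 3.
  m = 0110 → c = 001010, weight = 2.
  m = 1110 → c = 101110, weight = 4.
  m = 0001 → c = 110010, weight = 3.
  m = 1001 → c = 010110, weight = 3.
  m = 0101 → c = 110101, weight = 4.
  m = 1101 → c = 010001, weight = 2.
  m = 0011 → c = 111111, weight = 6.
  m = 1011 → c = 011011, weight = 4.
  m = 0111 → c = 111000, weight = 3.
  m = 1111 → c = 011100, weight = 3.
Tally weights:
  weight 0: 1 codewords.
  weight 2: 3 codewords.
  weight 3: 8 codewords.
  weight 4: 3 codewords.
  weight 6: 1 codewords.
Minimum distance d = smallest w > 0 with A_w > 0 = 2.
Sanity: Σ A_w = 16 = 2^4 = 16 ✓.


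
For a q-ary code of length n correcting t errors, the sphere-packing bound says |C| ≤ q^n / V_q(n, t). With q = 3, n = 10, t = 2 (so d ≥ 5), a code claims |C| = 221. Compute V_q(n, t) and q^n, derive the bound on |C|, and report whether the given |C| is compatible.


V_q(n, t) = 201, q^n = 59049, Hamming bound = 293, |C| = 221 ≤ bound (satisfied).

Step 1: Compute V_q(n, t) = Σ_{j=0}^2 C(n, j) (q−1)^j.
  j = 0: C(10,0)·(2)^0 = 1·1 = 1.
  j = 1: C(10,1)·(2)^1 = 10·2 = 20.
  j = 2: C(10,2)·(2)^2 = 45·4 = 180.
  V_q(n, t) = 1 + 20 + 180 = 201.
Step 2: q^n = 3^10 = 59049.
Step 3: Hamming bound ⌊q^n / V_q(n,t)⌋ = ⌊59049/201⌋ = 293.
Step 4: Compare |C| = 221 to 293: satisfied.
The claimed |C| lies below the Hamming bound.


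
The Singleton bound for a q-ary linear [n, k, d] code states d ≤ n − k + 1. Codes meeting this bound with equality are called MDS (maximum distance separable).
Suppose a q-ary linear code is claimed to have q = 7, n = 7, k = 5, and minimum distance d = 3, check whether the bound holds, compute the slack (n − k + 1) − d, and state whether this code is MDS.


Singleton RHS = n − k + 1 = 3, slack = 0, bound satisfied, MDS.

Singleton bound: d ≤ n − k + 1.
Here n = 7, k = 5, so n − k + 1 = 3.
Given d = 3, check d ≤ 3: YES.
Slack = (n − k + 1) − d = 0.
The code is MDS (slack = 0).
Description: the claimed parameters are [7, 5, 3]_7; such a code would be MDS (meets Singleton bound).


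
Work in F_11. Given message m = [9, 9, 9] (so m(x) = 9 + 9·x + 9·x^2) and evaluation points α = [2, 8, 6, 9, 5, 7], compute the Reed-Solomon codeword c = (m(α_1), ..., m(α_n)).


c = [8, 8, 2, 5, 4, 7]

Message polynomial: m(x) = 9 + 9·x + 9·x^2 (mod 11).
For each evaluation point α_i, compute m(α_i) mod 11:
  α_1 = 2: Horner steps 9 → 5 → 8, so m(2) = 8.
  α_2 = 8: Horner steps 9 → 4 → 8, so m(8) = 8.
  α_3 = 6: Horner steps 9 → 8 → 2, so m(6) = 2.
  α_4 = 9: Horner steps 9 → 2 → 5, so m(9) = 5.
  α_5 = 5: Horner steps 9 → 10 → 4, so m(5) = 4.
  α_6 = 7: Horner steps 9 → 6 → 7, so m(7) = 7.
Codeword c = [8, 8, 2, 5, 4, 7] ∈ F_11^6.


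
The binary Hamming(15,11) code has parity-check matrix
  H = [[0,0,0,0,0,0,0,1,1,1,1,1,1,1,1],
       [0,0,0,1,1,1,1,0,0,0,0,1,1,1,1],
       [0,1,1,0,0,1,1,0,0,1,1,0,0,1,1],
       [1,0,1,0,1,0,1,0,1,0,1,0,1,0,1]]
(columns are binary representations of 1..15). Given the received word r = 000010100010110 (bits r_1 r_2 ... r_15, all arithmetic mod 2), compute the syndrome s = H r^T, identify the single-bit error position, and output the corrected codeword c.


s = (1, 0, 1, 0)^T, error position = 10, corrected codeword c = 000010100110110

Compute s = H r^T mod 2 one row at a time:
  s_1 = 0 + 0 + 0 + 1 + 0 + 1 + 1 + 0 = 3 ≡ 1 (mod 2).
  s_2 = 0 + 1 + 0 + 1 + 0 + 1 + 1 + 0 = 4 ≡ 0 (mod 2).
  s_3 = 0 + 0 + 0 + 1 + 0 + 1 + 1 + 0 = 3 ≡ 1 (mod 2).
  s_4 = 0 + 0 + 1 + 1 + 0 + 1 + 1 + 0 = 4 ≡ 0 (mod 2).
s = (1, 0, 1, 0)^T — this equals column 10 of H (binary 1010), so error is at position 10.
Correct: flip bit 10 of r = 000010100010110 to get c = 000010100110110.


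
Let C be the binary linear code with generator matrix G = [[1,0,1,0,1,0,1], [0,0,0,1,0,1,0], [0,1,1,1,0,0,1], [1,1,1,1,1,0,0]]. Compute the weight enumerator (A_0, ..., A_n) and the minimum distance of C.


Weight distribution: A_0 = 1, A_1 = 1, A_2 = 1, A_3 = 4, A_4 = 5, A_5 = 3, A_6 = 1. Minimum distance d = 1.

Enumerate all 2^4 = 16 messages m ∈ F_2^4.
For each, compute codeword c = mG in F_2^7, then tally its weight.
  m = 0000 → c = 0000000, weight = 0.
  m = 1000 → c = 1010101, weight = 4.
  m = 0100 → c = 0001010, weight = 2.
  m = 1100 → c = 1011111, weight = 6.
  m = 0010 → c = 0111001, weight = 4.
  m = 1010 → c = 1101100, weight = 4.
  m = 0110 → c = 0110011, weight = 4.
  m = 1110 → c = 1100110, weight = 4.
  m = 0001 → c = 1111100, weight = 5.
  m = 1001 → c = 0101001, weight = 3.
  m = 0101 → c = 1110110, weight = 5.
  m = 1101 → c = 0100011, weight = 3.
  m = 0011 → c = 1000101, weight = 3.
  m = 1011 → c = 0010000, weight = 1.
  m = 0111 → c = 1001111, weight = 5.
  m = 1111 → c = 0011010, weight = 3.
Tally weights:
  weight 0: 1 codewords.
  weight 1: 1 codewords.
  weight 2: 1 codewords.
  weight 3: 4 codewords.
  weight 4: 5 codewords.
  weight 5: 3 codewords.
  weight 6: 1 codewords.
Minimum distance d = smallest w > 0 with A_w > 0 = 1.
Sanity: Σ A_w = 16 = 2^4 = 16 ✓.


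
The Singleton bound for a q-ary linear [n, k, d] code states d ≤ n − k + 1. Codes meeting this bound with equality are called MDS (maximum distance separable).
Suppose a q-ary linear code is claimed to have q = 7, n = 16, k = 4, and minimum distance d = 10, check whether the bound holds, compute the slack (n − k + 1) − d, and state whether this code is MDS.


Singleton RHS = n − k + 1 = 13, slack = 3, bound satisfied, not MDS.

Singleton bound: d ≤ n − k + 1.
Here n = 16, k = 4, so n − k + 1 = 13.
Given d = 10, check d ≤ 13: YES.
Slack = (n − k + 1) − d = 3.
The code is NOT MDS (slack = 3 > 0).
Description: the claimed parameters are [16, 4, 10]_7; such a code would be non-MDS.


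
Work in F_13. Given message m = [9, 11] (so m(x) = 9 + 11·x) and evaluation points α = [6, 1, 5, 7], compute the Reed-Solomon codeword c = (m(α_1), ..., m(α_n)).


c = [10, 7, 12, 8]

Message polynomial: m(x) = 9 + 11·x (mod 13).
For each evaluation point α_i, compute m(α_i) mod 13:
  α_1 = 6: Horner steps 11 → 10, so m(6) = 10.
  α_2 = 1: Horner steps 11 → 7, so m(1) = 7.
  α_3 = 5: Horner steps 11 → 12, so m(5) = 12.
  α_4 = 7: Horner steps 11 → 8, so m(7) = 8.
Codeword c = [10, 7, 12, 8] ∈ F_13^4.


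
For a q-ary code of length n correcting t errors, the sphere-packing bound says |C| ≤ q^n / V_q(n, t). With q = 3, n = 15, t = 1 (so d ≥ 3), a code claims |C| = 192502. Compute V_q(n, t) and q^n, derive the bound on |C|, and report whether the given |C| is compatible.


V_q(n, t) = 31, q^n = 14348907, Hamming bound = 462867, |C| = 192502 ≤ bound (satisfied).

Step 1: Compute V_q(n, t) = Σ_{j=0}^1 C(n, j) (q−1)^j.
  j = 0: C(15,0)·(2)^0 = 1·1 = 1.
  j = 1: C(15,1)·(2)^1 = 15·2 = 30.
  V_q(n, t) = 1 + 30 = 31.
Step 2: q^n = 3^15 = 14348907.
Step 3: Hamming bound ⌊q^n / V_q(n,t)⌋ = ⌊14348907/31⌋ = 462867.
Step 4: Compare |C| = 192502 to 462867: satisfied.
The claimed |C| lies below the Hamming bound.


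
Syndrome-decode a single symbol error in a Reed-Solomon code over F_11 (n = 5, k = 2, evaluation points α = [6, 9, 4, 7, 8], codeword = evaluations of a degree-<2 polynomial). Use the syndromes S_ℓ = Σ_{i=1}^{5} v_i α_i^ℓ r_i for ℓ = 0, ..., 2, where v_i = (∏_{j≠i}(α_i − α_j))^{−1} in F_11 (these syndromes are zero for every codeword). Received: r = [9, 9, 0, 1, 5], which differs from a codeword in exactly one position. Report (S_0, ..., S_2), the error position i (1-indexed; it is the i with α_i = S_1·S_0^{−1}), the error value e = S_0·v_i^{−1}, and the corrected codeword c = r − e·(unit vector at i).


S = (10, 5, 8), error at position 1, error magnitude e = 1, c = [8, 9, 0, 1, 5].

Step 1: column multipliers v_i = (∏_{j≠i}(α_i − α_j))^{−1} mod 11.
  i = 1 (α = 6): (6−9)(6−4)(6−7)(6−8) = (−3)·2·(−1)·(−2) = −12 ≡ 10, so v_1 = 10^{−1} = 10 (mod 11).
  i = 2 (α = 9): (9−6)(9−4)(9−7)(9−8) = 3·5·2·1 = 30 ≡ 8, so v_2 = 8^{−1} = 7 (mod 11).
  i = 3 (α = 4): (4−6)(4−9)(4−7)(4−8) = (−2)·(−5)·(−3)·(−4) = 120 ≡ 10, so v_3 = 10^{−1} = 10 (mod 11).
  i = 4 (α = 7): (7−6)(7−9)(7−4)(7−8) = 1·(−2)·3·(−1) = 6 ≡ 6, so v_4 = 6^{−1} = 2 (mod 11).
  i = 5 (α = 8): (8−6)(8−9)(8−4)(8−7) = 2·(−1)·4·1 = −8 ≡ 3, so v_5 = 3^{−1} = 4 (mod 11).
  v = [10, 7, 10, 2, 4].
Step 2: syndromes of r = [9, 9, 0, 1, 5] (all sums mod 11).
  S_0 = Σ v_i r_i = 10·9 + 7·9 + 10·0 + 2·1 + 4·5 = 175 ≡ 10.
  S_1 = Σ v_i α_i r_i = 10·6·9 + 7·9·9 + 10·4·0 + 2·7·1 + 4·8·5 = 1281 ≡ 5.
  α_i^2 mod 11 = [3, 4, 5, 5, 9].
  S_2 = Σ v_i α_i^2 r_i = 10·3·9 + 7·4·9 + 10·5·0 + 2·5·1 + 4·9·5 = 712 ≡ 8.
  S = (10, 5, 8) ≠ 0, so r is not a codeword (an error is present).
Step 3: locate the error. For a single error e at position i, S_ℓ = v_i·e·α_i^ℓ, so α_err = S_1/S_0.
  S_0^{−1} = 10^{−1} = 10 (mod 11), so α_err = 5·10 = 50 ≡ 6 = α_1. Error position i = 1.
  Consistency check: S_2/S_1 = 8·9 = 72 ≡ 6 = α_err ✓ (single-error assumption holds).
Step 4: error magnitude e = S_0/v_1 = S_0·∏_{j≠1}(α_1 − α_j) = 10·10 = 100 ≡ 1 (mod 11).
Step 5: correct position 1: c_1 = r_1 − e = 9 − 1 ≡ 8 (mod 11). Hence c = [8, 9, 0, 1, 5].
  Check: interpolating c through the α_i gives m(x) = 6 + 4·x (degree < 2) with m(α_i) = c_i for every i, so c is indeed a codeword.


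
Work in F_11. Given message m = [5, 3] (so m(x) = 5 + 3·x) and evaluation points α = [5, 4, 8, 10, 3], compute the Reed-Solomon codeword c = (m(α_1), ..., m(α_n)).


c = [9, 6, 7, 2, 3]

Message polynomial: m(x) = 5 + 3·x (mod 11).
For each evaluation point α_i, compute m(α_i) mod 11:
  α_1 = 5: Horner steps 3 → 9, so m(5) = 9.
  α_2 = 4: Horner steps 3 → 6, so m(4) = 6.
  α_3 = 8: Horner steps 3 → 7, so m(8) = 7.
  α_4 = 10: Horner steps 3 → 2, so m(10) = 2.
  α_5 = 3: Horner steps 3 → 3, so m(3) = 3.
Codeword c = [9, 6, 7, 2, 3] ∈ F_11^5.


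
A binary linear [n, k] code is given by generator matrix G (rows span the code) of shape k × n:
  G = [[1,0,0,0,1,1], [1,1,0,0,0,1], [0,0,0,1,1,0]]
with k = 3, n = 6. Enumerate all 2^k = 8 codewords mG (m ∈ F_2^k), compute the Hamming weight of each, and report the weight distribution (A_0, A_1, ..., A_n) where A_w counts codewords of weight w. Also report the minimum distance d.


Weight distribution: A_0 = 1, A_2 = 3, A_3 = 3, A_5 = 1. Minimum distance d = 2.

Enumerate all 2^3 = 8 messages m ∈ F_2^3.
For each, compute codeword c = mG in F_2^6, then tally its weight.
  m = 000 → c = 000000, weight = 0.
  m = 100 → c = 100011, weight = 3.
  m = 010 → c = 110001, weight = 3.
  m = 110 → c = 010010, weight = 2.
  m = 001 → c = 000110, weight = 2.
  m = 101 → c = 100101, weight = 3.
  m = 011 → c = 110111, weight = 5.
  m = 111 → c = 010100, weight = 2.
Tally weights:
  weight 0: 1 codewords.
  weight 2: 3 codewords.
  weight 3: 3 codewords.
  weight 5: 1 codewords.
Minimum distance d = smallest w > 0 with A_w > 0 = 2.
Sanity: Σ A_w = 8 = 2^3 = 8 ✓.
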